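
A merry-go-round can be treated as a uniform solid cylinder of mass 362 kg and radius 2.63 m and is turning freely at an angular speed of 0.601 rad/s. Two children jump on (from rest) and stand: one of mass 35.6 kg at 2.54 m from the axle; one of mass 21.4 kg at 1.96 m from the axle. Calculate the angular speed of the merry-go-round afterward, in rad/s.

No external torque acts about the axle; L_before = L_after.
I_p = ½(362)(2.63)² = 1252 kg·m².
Added inertia Σmr² = (35.6)(2.54)² + (21.4)(1.96)² = 311.9 kg·m²; I_f = 1252 + 311.9 = 1564 kg·m².
ω_f = I_p ω_i / I_f = (1252)(0.601) / 1564 = 0.4811 rad/s.

ω_f ≈ 0.481 rad/s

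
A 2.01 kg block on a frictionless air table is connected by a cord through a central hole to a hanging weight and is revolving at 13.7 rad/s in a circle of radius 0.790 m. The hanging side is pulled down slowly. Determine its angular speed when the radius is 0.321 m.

No torque about the axis ⇒ m r₁² ω₁ = m r₂² ω₂.
ω₂ = ω₁ (r₁/r₂)² = (13.7)(0.790/0.321)² = 82.98 rad/s.

ω₂ ≈ 83.0 rad/s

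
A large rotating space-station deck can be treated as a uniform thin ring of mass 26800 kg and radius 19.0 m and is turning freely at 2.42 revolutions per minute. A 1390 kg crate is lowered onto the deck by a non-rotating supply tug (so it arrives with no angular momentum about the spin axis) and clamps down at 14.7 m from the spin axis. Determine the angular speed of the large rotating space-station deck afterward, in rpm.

ω_f ≈ 2.35 rpm

The added mass arrives with no angular momentum about the spin axis, and any external torque about the spin axis is negligible, so the system's angular momentum is conserved.
I_p = (26800)(19.0)² = 9.675e+06 kg·m².
Added inertia Σmr² = (1390)(14.7)² = 3.004e+05 kg·m²; I_f = 9.675e+06 + 3.004e+05 = 9.975e+06 kg·m².
ω_f = I_p ω_i / I_f = (9.675e+06)(2.42) / 9.975e+06 = 2.347 rpm.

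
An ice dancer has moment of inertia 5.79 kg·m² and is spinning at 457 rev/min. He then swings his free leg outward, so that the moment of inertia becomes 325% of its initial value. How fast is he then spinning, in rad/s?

ω₂ ≈ 14.7 rad/s

Angular momentum about the spin axis is conserved since the torque about it is zero.
I₂ = 3.25 × 5.79 = 18.82 kg·m².
ω₂ = I₁ω₁ / I₂ = (5.790)(457 rpm) / (18.82) = 140.6 rpm = 14.73 rad/s.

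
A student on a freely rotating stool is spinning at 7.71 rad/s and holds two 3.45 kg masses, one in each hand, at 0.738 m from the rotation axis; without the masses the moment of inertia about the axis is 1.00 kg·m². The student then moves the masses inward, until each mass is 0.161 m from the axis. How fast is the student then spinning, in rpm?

ω₂ ≈ 297 rpm

Angular momentum about the spin axis is conserved since the torque about it is zero.
I₁ = 1.00 + 2(3.45)(0.738)² = 4.758 kg·m²; I₂ = 1.00 + 2(3.45)(0.161)² = 1.179 kg·m².
ω₂ = I₁ω₁ / I₂ = (4.758)(7.71 rad/s) / (1.179) = 31.12 rad/s = 297.2 rpm.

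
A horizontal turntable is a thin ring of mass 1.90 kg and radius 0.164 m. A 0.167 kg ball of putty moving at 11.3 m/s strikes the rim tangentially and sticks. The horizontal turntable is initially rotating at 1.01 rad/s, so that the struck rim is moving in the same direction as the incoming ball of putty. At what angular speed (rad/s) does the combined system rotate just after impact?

About the axle the impulsive forces during the collision are internal, so angular momentum about that axis is conserved.
I_p = (1.90)(0.164)² = 0.05110 kg·m². Taking the sense of the ball of putty's angular momentum as positive, L_{ball} = m v R = (0.167)(11.3)(0.164) = 0.3095 kg·m²/s.
L_i = +I_p ω_p + m v R = +(0.05110)(1.01) + 0.3095 = 0.3611 kg·m²/s.
After sticking, I_f = I_p + m R² = 0.05110 + (0.167)(0.164)² = 0.05559 kg·m².
ω_f = L_i / I_f = 0.3611 / 0.05559 = 6.495 rad/s.

|ω_f| ≈ 6.50 rad/s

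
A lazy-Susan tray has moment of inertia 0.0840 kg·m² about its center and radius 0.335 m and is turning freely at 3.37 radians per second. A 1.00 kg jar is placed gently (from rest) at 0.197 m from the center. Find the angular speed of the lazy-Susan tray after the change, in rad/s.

ω_f ≈ 2.31 rad/s

The added mass arrives with no angular momentum about the center, and any external torque about the center is negligible, so the system's angular momentum is conserved.
Added inertia Σmr² = (1.00)(0.197)² = 0.03881 kg·m²; I_f = 0.08400 + 0.03881 = 0.1228 kg·m².
ω_f = I_p ω_i / I_f = (0.08400)(3.37) / 0.1228 = 2.305 rad/s.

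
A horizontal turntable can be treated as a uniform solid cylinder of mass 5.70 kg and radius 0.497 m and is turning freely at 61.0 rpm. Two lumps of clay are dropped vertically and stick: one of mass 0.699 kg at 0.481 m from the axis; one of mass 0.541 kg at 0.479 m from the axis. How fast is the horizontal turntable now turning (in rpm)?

ω_f ≈ 43.4 rpm

No external torque acts about the axis; L_before = L_after.
I_p = ½(5.70)(0.497)² = 0.7040 kg·m².
Added inertia Σmr² = (0.699)(0.481)² + (0.541)(0.479)² = 0.2858 kg·m²; I_f = 0.7040 + 0.2858 = 0.9898 kg·m².
ω_f = I_p ω_i / I_f = (0.7040)(61.0) / 0.9898 = 43.38 rpm.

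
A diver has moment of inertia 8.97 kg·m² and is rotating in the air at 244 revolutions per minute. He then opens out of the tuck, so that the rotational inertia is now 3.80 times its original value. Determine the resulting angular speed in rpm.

With no external torque about the axis, L is conserved: I₁ω₁ = I₂ω₂.
I₂ = 3.80 × 8.97 = 34.09 kg·m².
ω₂ = I₁ω₁ / I₂ = (8.970)(244 rpm) / (34.09) = 64.21 rpm.

ω₂ ≈ 64.2 rpm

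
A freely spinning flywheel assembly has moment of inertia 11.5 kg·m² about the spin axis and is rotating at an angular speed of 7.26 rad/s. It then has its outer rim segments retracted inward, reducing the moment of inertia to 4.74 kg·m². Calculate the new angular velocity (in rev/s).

ω₂ ≈ 2.80 rev/s

Angular momentum about the spin axis is conserved since the torque about it is zero.
ω₂ = I₁ω₁ / I₂ = (11.50)(7.26 rad/s) / (4.740) = 17.61 rad/s = 2.803 rev/s.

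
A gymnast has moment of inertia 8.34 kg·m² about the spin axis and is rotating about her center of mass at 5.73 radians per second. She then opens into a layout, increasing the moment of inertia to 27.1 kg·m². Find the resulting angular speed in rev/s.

Angular momentum about the spin axis is conserved since the torque about it is zero.
ω₂ = I₁ω₁ / I₂ = (8.340)(5.73 rad/s) / (27.10) = 1.763 rad/s = 0.2807 rev/s.

ω₂ ≈ 0.281 rev/s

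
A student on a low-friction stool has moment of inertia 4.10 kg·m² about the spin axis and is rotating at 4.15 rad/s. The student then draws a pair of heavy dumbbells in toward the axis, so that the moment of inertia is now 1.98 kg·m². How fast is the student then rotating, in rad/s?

ω₂ ≈ 8.59 rad/s

With no external torque about the axis, L is conserved: I₁ω₁ = I₂ω₂.
ω₂ = I₁ω₁ / I₂ = (4.100)(4.15 rad/s) / (1.980) = 8.593 rad/s.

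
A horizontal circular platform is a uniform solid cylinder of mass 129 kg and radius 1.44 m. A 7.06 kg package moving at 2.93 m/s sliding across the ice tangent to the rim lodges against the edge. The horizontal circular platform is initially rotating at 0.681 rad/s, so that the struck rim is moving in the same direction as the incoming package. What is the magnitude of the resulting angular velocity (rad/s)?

The axle reaction passes through the central axle and exerts no torque about it; angular momentum about the central axle is conserved through the impact.
I_p = ½(129)(1.44)² = 133.7 kg·m². Taking the sense of the package's angular momentum as positive, L_{package} = m v R = (7.06)(2.93)(1.44) = 29.79 kg·m²/s.
L_i = +I_p ω_p + m v R = +(133.7)(0.681) + 29.79 = 120.9 kg·m²/s.
After sticking, I_f = I_p + m R² = 133.7 + (7.06)(1.44)² = 148.4 kg·m².
ω_f = L_i / I_f = 120.9 / 148.4 = 0.8146 rad/s.

|ω_f| ≈ 0.815 rad/s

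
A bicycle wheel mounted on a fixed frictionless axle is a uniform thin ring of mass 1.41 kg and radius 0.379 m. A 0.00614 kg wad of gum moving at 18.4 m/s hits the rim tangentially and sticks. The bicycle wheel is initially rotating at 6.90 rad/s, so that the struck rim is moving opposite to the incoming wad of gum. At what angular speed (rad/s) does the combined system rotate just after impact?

|ω_f| ≈ 6.66 rad/s

About the axle the impulsive forces during the collision are internal, so angular momentum about that axis is conserved.
I_p = (1.41)(0.379)² = 0.2025 kg·m². Taking the sense of the wad of gum's angular momentum as positive, L_{wad} = m v R = (0.00614)(18.4)(0.379) = 0.04282 kg·m²/s.
L_i = −I_p ω_p + m v R = −(0.2025)(6.90) + 0.04282 = -1.355 kg·m²/s.
After sticking, I_f = I_p + m R² = 0.2025 + (0.00614)(0.379)² = 0.2034 kg·m².
ω_f = L_i / I_f = -1.355 / 0.2034 = -6.660 rad/s.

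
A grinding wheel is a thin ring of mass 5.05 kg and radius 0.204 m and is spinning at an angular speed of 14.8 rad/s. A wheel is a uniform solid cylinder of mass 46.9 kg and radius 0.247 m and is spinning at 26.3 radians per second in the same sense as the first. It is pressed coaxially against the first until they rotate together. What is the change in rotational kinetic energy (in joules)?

The coupling torques are internal; angular momentum about the shared axis is conserved.
Moments of inertia: I_A = (5.05)(0.204)² = 0.2102 kg·m²; I_B = ½(46.9)(0.247)² = 1.431 kg·m².
Taking A's sense as positive: L = (0.2102)(14.8) + (1.431)(26.3) = 40.74 kg·m²·rad/s.
Combined I = 0.2102 + 1.431 = 1.641 kg·m².
ω_f = L / I = 40.74 / 1.641 = 24.83 rad/s.
KE_i = ½ΣIω² = 517.8 J; KE_f = ½(1.641)(24.83)² = 505.7 J.

ΔKE ≈ -12.1 J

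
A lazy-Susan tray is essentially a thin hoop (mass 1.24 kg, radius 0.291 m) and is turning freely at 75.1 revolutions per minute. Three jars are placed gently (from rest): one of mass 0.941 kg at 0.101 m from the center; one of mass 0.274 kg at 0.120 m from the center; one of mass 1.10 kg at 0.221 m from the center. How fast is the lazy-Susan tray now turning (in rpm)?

ω_f ≈ 45.8 rpm

No external torque acts about the center; L_before = L_after.
I_p = (1.24)(0.291)² = 0.1050 kg·m².
Added inertia Σmr² = (0.941)(0.101)² + (0.274)(0.120)² + (1.10)(0.221)² = 0.06727 kg·m²; I_f = 0.1050 + 0.06727 = 0.1723 kg·m².
ω_f = I_p ω_i / I_f = (0.1050)(75.1) / 0.1723 = 45.77 rpm.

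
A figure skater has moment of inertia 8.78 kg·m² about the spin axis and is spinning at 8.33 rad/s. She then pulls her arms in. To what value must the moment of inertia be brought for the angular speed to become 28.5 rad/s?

I₂ ≈ 2.57 kg·m²

With no external torque about the axis, L is conserved: I₁ω₁ = I₂ω₂.
I₂ = I₁ω₁ / ω₂ = (8.78)(8.33) / (28.5) = 2.566 kg·m².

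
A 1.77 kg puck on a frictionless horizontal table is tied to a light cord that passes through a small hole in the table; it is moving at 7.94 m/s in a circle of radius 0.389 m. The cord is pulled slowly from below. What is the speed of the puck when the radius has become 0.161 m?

v₂ ≈ 19.2 m/s

Central (radial) force ⇒ zero torque about the center ⇒ m v r is constant.
v₂ = v₁ r₁ / r₂ = (7.94)(0.389) / (0.161) = 19.18 m/s.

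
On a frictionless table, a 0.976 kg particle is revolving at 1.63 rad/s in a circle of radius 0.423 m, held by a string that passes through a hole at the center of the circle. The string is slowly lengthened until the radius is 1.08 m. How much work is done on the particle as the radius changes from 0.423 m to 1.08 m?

W ≈ -0.196 J

No torque about the axis ⇒ m r₁² ω₁ = m r₂² ω₂.
ω₂ = ω₁ (r₁/r₂)² = (1.63)(0.423/1.08)² = 0.2500 rad/s.
W = ΔKE = ½m(v₂² − v₁²) = -0.1964 J.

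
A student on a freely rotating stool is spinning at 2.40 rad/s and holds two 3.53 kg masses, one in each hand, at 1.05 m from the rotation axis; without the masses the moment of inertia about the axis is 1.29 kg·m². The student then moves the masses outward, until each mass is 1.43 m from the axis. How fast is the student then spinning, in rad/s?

ω₂ ≈ 1.38 rad/s

Angular momentum about the spin axis is conserved since the torque about it is zero.
I₁ = 1.29 + 2(3.53)(1.05)² = 9.074 kg·m²; I₂ = 1.29 + 2(3.53)(1.43)² = 15.73 kg·m².
ω₂ = I₁ω₁ / I₂ = (9.074)(2.40 rad/s) / (15.73) = 1.385 rad/s.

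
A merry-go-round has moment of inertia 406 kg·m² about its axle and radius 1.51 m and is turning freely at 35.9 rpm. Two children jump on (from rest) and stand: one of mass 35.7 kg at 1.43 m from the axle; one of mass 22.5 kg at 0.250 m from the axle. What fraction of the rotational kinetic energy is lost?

The added mass arrives with no angular momentum about the axle, and any external torque about the axle is negligible, so the system's angular momentum is conserved.
Added inertia Σmr² = (35.7)(1.43)² + (22.5)(0.250)² = 74.41 kg·m²; I_f = 406.0 + 74.41 = 480.4 kg·m².
ω_f = I_p ω_i / I_f = (406.0)(35.9) / 480.4 = 30.34 rpm.
KE_i = ½(406.0)(3.759 rad/s)² = 2869 J; KE_f = ½(480.4)(3.177)² = 2425 J.
Fraction lost = 0.1549.

fraction ≈ 0.155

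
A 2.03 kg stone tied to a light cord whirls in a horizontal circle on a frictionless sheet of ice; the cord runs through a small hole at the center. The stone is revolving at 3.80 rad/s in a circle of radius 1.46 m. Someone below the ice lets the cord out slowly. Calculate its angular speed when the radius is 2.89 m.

The constraining force is radial, so m r² ω about the center is conserved.
ω₂ = ω₁ (r₁/r₂)² = (3.80)(1.46/2.89)² = 0.9698 rad/s.

ω₂ ≈ 0.970 rad/s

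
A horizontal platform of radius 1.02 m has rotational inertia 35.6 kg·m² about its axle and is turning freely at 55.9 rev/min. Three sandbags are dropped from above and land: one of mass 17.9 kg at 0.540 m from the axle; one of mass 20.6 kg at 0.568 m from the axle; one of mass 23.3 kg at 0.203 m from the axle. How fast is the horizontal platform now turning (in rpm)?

ω_f ≈ 41.1 rpm

The added mass arrives with no angular momentum about the axle, and any external torque about the axle is negligible, so the system's angular momentum is conserved.
Added inertia Σmr² = (17.9)(0.540)² + (20.6)(0.568)² + (23.3)(0.203)² = 12.83 kg·m²; I_f = 35.60 + 12.83 = 48.43 kg·m².
ω_f = I_p ω_i / I_f = (35.60)(55.9) / 48.43 = 41.09 rpm.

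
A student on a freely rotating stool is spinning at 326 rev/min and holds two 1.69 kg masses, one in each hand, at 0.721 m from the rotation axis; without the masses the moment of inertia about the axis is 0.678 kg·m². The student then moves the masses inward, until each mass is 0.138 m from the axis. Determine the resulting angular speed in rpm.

ω₂ ≈ 1070 rpm

No external torque acts about the spin axis, so angular momentum is conserved.
I₁ = 0.678 + 2(1.69)(0.721)² = 2.435 kg·m²; I₂ = 0.678 + 2(1.69)(0.138)² = 0.7424 kg·m².
ω₂ = I₁ω₁ / I₂ = (2.435)(326 rpm) / (0.7424) = 1069 rpm.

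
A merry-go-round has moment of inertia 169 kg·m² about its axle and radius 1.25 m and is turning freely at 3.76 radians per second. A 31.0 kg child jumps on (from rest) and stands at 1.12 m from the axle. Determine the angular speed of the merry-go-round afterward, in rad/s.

ω_f ≈ 3.06 rad/s

No external torque acts about the axle; L_before = L_after.
Added inertia Σmr² = (31.0)(1.12)² = 38.89 kg·m²; I_f = 169.0 + 38.89 = 207.9 kg·m².
ω_f = I_p ω_i / I_f = (169.0)(3.76) / 207.9 = 3.057 rad/s.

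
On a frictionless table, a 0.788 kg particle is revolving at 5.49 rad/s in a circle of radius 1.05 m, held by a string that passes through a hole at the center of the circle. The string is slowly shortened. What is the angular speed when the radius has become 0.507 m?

ω₂ ≈ 23.5 rad/s

The constraining force is radial, so m r² ω about the center is conserved.
ω₂ = ω₁ (r₁/r₂)² = (5.49)(1.05/0.507)² = 23.55 rad/s.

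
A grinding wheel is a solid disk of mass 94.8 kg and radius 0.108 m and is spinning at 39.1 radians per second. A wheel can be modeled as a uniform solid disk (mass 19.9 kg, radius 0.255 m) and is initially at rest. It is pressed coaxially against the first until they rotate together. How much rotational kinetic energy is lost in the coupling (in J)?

ΔKE lost ≈ 228 J

No external torque acts about the common axis, so total angular momentum is conserved.
Moments of inertia: I_A = ½(94.8)(0.108)² = 0.5529 kg·m²; I_B = ½(19.9)(0.255)² = 0.6470 kg·m².
Taking A's sense as positive: L = (0.5529)(39.1) = 21.62 kg·m²·rad/s.
Combined I = 0.5529 + 0.6470 = 1.200 kg·m².
ω_f = L / I = 21.62 / 1.200 = 18.02 rad/s.
KE_i = ½ΣIω² = 422.6 J; KE_f = ½(1.200)(18.02)² = 194.7 J.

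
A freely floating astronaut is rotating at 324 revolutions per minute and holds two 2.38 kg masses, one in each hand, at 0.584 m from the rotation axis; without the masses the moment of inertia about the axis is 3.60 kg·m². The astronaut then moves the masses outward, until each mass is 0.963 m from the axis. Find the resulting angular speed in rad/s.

Angular momentum about the spin axis is conserved since the torque about it is zero.
I₁ = 3.60 + 2(2.38)(0.584)² = 5.223 kg·m²; I₂ = 3.60 + 2(2.38)(0.963)² = 8.014 kg·m².
ω₂ = I₁ω₁ / I₂ = (5.223)(324 rpm) / (8.014) = 211.2 rpm = 22.11 rad/s.

ω₂ ≈ 22.1 rad/s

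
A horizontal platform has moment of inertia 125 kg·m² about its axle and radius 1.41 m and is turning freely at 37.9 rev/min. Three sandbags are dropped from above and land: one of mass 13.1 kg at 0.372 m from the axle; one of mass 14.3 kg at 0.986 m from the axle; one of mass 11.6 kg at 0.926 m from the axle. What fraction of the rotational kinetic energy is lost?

No external torque acts about the axle; L_before = L_after.
Added inertia Σmr² = (13.1)(0.372)² + (14.3)(0.986)² + (11.6)(0.926)² = 25.66 kg·m²; I_f = 125.0 + 25.66 = 150.7 kg·m².
ω_f = I_p ω_i / I_f = (125.0)(37.9) / 150.7 = 31.44 rpm.
KE_i = ½(125.0)(3.969 rad/s)² = 984.5 J; KE_f = ½(150.7)(3.293)² = 816.8 J.
Fraction lost = 0.1703.

fraction ≈ 0.170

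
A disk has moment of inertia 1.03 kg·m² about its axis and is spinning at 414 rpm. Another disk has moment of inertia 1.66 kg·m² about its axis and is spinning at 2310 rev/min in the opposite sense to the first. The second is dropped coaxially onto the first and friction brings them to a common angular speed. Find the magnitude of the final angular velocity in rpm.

|ω_f| ≈ 1270 rpm

No external torque acts about the common axis, so total angular momentum is conserved.
Taking A's sense as positive: L = (1.030)(414) − (1.660)(2310) = -3408 kg·m²·rpm.
Combined I = 1.030 + 1.660 = 2.690 kg·m².
ω_f = L / I = -3408 / 2.690 = -1267 rpm.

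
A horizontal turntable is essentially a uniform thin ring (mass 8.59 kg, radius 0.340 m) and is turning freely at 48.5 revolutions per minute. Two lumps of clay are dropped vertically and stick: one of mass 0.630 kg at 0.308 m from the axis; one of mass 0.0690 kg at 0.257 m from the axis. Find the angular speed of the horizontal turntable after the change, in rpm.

ω_f ≈ 45.5 rpm

No external torque acts about the axis; L_before = L_after.
I_p = (8.59)(0.340)² = 0.9930 kg·m².
Added inertia Σmr² = (0.630)(0.308)² + (0.0690)(0.257)² = 0.06432 kg·m²; I_f = 0.9930 + 0.06432 = 1.057 kg·m².
ω_f = I_p ω_i / I_f = (0.9930)(48.5) / 1.057 = 45.55 rpm.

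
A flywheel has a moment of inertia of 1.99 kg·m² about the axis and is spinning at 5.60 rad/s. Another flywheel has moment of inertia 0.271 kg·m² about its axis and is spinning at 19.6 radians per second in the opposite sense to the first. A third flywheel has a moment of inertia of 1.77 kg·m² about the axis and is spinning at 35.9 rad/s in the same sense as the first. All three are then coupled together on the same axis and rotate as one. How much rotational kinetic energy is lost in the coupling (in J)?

No external torque acts about the common axis, so total angular momentum is conserved.
Taking A's sense as positive: L = (1.990)(5.60) − (0.2710)(19.6) + (1.770)(35.9) = 69.38 kg·m²·rad/s.
Combined I = 1.990 + 0.2710 + 1.770 = 4.031 kg·m².
ω_f = L / I = 69.38 / 4.031 = 17.21 rad/s.
KE_i = ½ΣIω² = 1224 J; KE_f = ½(4.031)(17.21)² = 597.0 J.

ΔKE lost ≈ 627 J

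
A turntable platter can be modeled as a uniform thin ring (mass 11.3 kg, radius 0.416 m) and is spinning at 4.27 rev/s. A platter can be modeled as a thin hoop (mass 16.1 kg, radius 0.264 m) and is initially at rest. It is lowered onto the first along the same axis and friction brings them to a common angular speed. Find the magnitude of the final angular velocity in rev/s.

The coupling torques are internal; angular momentum about the shared axis is conserved.
Moments of inertia: I_A = (11.3)(0.416)² = 1.956 kg·m²; I_B = (16.1)(0.264)² = 1.122 kg·m².
Taking A's sense as positive: L = (1.956)(4.27) = 8.350 kg·m²·rev/s.
Combined I = 1.956 + 1.122 = 3.078 kg·m².
ω_f = L / I = 8.350 / 3.078 = 2.713 rev/s.

|ω_f| ≈ 2.71 rev/s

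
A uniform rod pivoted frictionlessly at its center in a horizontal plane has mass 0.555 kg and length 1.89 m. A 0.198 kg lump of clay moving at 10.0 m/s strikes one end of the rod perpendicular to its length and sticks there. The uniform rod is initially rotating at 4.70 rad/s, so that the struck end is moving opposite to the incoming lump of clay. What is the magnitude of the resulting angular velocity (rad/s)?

|ω_f| ≈ 3.20 rad/s

About the pivot the impulsive forces during the collision are internal, so angular momentum about that axis is conserved.
I_p = (1/12)(0.555)(1.89)² = 0.1652 kg·m². Taking the sense of the lump of clay's angular momentum as positive, L_{lump} = m v R = (0.198)(10.0)(1.89/2) = 1.871 kg·m²/s.
L_i = −I_p ω_p + m v R = −(0.1652)(4.70) + 1.871 = 1.095 kg·m²/s.
After sticking, I_f = I_p + m R² = 0.1652 + (0.198)(1.89/2)² = 0.3420 kg·m².
ω_f = L_i / I_f = 1.095 / 0.3420 = 3.200 rad/s.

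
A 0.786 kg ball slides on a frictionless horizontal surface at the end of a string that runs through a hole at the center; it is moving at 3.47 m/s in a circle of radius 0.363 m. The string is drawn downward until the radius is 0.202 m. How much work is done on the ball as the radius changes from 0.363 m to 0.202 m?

W ≈ 10.5 J

The only horizontal force on the mass is along the cord (radial), so it exerts no torque about the hole and angular momentum m v r is conserved.
v₂ = v₁ r₁ / r₂ = (3.47)(0.363) / (0.202) = 6.236 m/s.
W = ΔKE = ½m(v₂² − v₁²) = 10.55 J.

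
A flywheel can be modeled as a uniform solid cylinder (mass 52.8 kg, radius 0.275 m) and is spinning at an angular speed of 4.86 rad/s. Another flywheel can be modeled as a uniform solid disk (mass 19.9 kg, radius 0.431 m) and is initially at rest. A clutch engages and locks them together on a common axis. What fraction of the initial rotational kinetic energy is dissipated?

fraction ≈ 0.481

No external torque acts about the common axis, so total angular momentum is conserved.
Moments of inertia: I_A = ½(52.8)(0.275)² = 1.997 kg·m²; I_B = ½(19.9)(0.431)² = 1.848 kg·m².
Taking A's sense as positive: L = (1.997)(4.86) = 9.703 kg·m²·rad/s.
Combined I = 1.997 + 1.848 = 3.845 kg·m².
ω_f = L / I = 9.703 / 3.845 = 2.524 rad/s.
KE_i = ½ΣIω² = 23.58 J; KE_f = ½(3.845)(2.524)² = 12.24 J.
Fraction dissipated = (KE_i − KE_f)/KE_i = 0.4807.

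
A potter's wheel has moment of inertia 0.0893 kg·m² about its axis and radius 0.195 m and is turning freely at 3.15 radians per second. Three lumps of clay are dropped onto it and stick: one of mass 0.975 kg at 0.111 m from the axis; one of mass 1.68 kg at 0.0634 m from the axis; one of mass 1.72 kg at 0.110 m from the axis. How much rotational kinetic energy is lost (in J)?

energy lost ≈ 0.136 J

No external torque acts about the axis; L_before = L_after.
Added inertia Σmr² = (0.975)(0.111)² + (1.68)(0.0634)² + (1.72)(0.110)² = 0.03958 kg·m²; I_f = 0.08930 + 0.03958 = 0.1289 kg·m².
ω_f = I_p ω_i / I_f = (0.08930)(3.15) / 0.1289 = 2.183 rad/s.
KE_i = ½(0.08930)(3.150 rad/s)² = 0.4430 J; KE_f = ½(0.1289)(2.183)² = 0.3070 J.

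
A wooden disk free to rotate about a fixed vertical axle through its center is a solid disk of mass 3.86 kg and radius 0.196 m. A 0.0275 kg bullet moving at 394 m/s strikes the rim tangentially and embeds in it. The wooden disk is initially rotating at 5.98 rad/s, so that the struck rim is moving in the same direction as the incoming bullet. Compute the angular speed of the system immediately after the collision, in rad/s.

The axle reaction passes through the axle and exerts no torque about it; angular momentum about the axle is conserved through the impact.
I_p = ½(3.86)(0.196)² = 0.07414 kg·m². Taking the sense of the bullet's angular momentum as positive, L_{bullet} = m v R = (0.0275)(394)(0.196) = 2.124 kg·m²/s.
L_i = +I_p ω_p + m v R = +(0.07414)(5.98) + 2.124 = 2.567 kg·m²/s.
After sticking, I_f = I_p + m R² = 0.07414 + (0.0275)(0.196)² = 0.07520 kg·m².
ω_f = L_i / I_f = 2.567 / 0.07520 = 34.14 rad/s.

|ω_f| ≈ 34.1 rad/s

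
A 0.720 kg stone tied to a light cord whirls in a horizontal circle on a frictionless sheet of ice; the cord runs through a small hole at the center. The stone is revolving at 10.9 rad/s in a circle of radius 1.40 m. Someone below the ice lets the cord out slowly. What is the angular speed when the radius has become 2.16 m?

No torque about the axis ⇒ m r₁² ω₁ = m r₂² ω₂.
ω₂ = ω₁ (r₁/r₂)² = (10.9)(1.40/2.16)² = 4.579 rad/s.

ω₂ ≈ 4.58 rad/s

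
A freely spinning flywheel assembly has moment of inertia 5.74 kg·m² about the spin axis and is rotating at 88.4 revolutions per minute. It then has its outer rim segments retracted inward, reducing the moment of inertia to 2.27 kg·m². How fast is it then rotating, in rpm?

No external torque acts about the spin axis, so angular momentum is conserved.
ω₂ = I₁ω₁ / I₂ = (5.740)(88.4 rpm) / (2.270) = 223.5 rpm.

ω₂ ≈ 224 rpm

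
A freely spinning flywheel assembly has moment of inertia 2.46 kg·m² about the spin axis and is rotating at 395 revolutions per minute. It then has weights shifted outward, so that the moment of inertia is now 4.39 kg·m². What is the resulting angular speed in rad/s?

ω₂ ≈ 23.2 rad/s

With no external torque about the axis, L is conserved: I₁ω₁ = I₂ω₂.
ω₂ = I₁ω₁ / I₂ = (2.460)(395 rpm) / (4.390) = 221.3 rpm = 23.18 rad/s.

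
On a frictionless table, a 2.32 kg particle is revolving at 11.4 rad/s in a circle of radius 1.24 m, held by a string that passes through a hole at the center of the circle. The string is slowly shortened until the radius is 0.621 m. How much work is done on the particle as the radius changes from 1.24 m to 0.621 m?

The constraining force is radial, so m r² ω about the center is conserved.
ω₂ = ω₁ (r₁/r₂)² = (11.4)(1.24/0.621)² = 45.45 rad/s.
W = ΔKE = ½m(v₂² − v₁²) = 692.4 J.

W ≈ 692 J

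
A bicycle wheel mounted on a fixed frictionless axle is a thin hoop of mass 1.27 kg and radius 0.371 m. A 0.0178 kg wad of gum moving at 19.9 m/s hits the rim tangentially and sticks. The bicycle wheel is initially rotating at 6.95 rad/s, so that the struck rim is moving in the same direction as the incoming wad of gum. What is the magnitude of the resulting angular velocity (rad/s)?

About the axle the impulsive forces during the collision are internal, so angular momentum about that axis is conserved.
I_p = (1.27)(0.371)² = 0.1748 kg·m². Taking the sense of the wad of gum's angular momentum as positive, L_{wad} = m v R = (0.0178)(19.9)(0.371) = 0.1314 kg·m²/s.
L_i = +I_p ω_p + m v R = +(0.1748)(6.95) + 0.1314 = 1.346 kg·m²/s.
After sticking, I_f = I_p + m R² = 0.1748 + (0.0178)(0.371)² = 0.1773 kg·m².
ω_f = L_i / I_f = 1.346 / 0.1773 = 7.595 rad/s.

|ω_f| ≈ 7.60 rad/s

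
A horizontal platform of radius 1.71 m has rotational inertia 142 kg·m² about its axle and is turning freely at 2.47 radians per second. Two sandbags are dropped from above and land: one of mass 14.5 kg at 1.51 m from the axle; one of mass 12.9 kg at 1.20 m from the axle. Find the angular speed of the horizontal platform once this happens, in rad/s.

ω_f ≈ 1.81 rad/s

The added mass arrives with no angular momentum about the axle, and any external torque about the axle is negligible, so the system's angular momentum is conserved.
Added inertia Σmr² = (14.5)(1.51)² + (12.9)(1.20)² = 51.64 kg·m²; I_f = 142.0 + 51.64 = 193.6 kg·m².
ω_f = I_p ω_i / I_f = (142.0)(2.47) / 193.6 = 1.811 rad/s.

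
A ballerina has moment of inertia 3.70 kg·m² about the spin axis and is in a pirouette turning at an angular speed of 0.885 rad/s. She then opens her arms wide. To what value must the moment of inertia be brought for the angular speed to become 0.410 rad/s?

I₂ ≈ 7.99 kg·m²

No external torque acts about the spin axis, so angular momentum is conserved.
I₂ = I₁ω₁ / ω₂ = (3.70)(0.885) / (0.410) = 7.987 kg·m².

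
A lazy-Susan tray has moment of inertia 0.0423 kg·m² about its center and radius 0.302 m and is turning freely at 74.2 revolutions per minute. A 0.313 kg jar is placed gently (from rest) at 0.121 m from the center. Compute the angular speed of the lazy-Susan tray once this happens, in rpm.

ω_f ≈ 66.9 rpm

No external torque acts about the center; L_before = L_after.
Added inertia Σmr² = (0.313)(0.121)² = 0.004583 kg·m²; I_f = 0.04230 + 0.004583 = 0.04688 kg·m².
ω_f = I_p ω_i / I_f = (0.04230)(74.2) / 0.04688 = 66.95 rpm.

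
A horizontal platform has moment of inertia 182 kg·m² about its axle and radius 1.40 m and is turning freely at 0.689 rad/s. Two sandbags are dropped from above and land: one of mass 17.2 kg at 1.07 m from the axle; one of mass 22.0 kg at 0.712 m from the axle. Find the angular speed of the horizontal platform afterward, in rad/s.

No external torque acts about the axle; L_before = L_after.
Added inertia Σmr² = (17.2)(1.07)² + (22.0)(0.712)² = 30.85 kg·m²; I_f = 182.0 + 30.85 = 212.8 kg·m².
ω_f = I_p ω_i / I_f = (182.0)(0.689) / 212.8 = 0.5892 rad/s.

ω_f ≈ 0.589 rad/s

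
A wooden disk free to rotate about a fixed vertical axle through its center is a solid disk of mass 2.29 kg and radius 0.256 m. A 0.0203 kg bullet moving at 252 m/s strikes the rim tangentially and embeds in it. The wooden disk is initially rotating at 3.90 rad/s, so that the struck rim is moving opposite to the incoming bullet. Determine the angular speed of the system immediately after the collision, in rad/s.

The axle reaction passes through the axle and exerts no torque about it; angular momentum about the axle is conserved through the impact.
I_p = ½(2.29)(0.256)² = 0.07504 kg·m². Taking the sense of the bullet's angular momentum as positive, L_{bullet} = m v R = (0.0203)(252)(0.256) = 1.310 kg·m²/s.
L_i = −I_p ω_p + m v R = −(0.07504)(3.90) + 1.310 = 1.017 kg·m²/s.
After sticking, I_f = I_p + m R² = 0.07504 + (0.0203)(0.256)² = 0.07637 kg·m².
ω_f = L_i / I_f = 1.017 / 0.07637 = 13.32 rad/s.

|ω_f| ≈ 13.3 rad/s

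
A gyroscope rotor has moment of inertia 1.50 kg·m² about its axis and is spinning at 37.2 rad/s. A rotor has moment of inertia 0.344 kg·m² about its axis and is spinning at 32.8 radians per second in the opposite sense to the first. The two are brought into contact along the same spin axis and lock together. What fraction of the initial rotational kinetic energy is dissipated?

The coupling torques are internal; angular momentum about the shared axis is conserved.
Taking A's sense as positive: L = (1.500)(37.2) − (0.3440)(32.8) = 44.52 kg·m²·rad/s.
Combined I = 1.500 + 0.3440 = 1.844 kg·m².
ω_f = L / I = 44.52 / 1.844 = 24.14 rad/s.
KE_i = ½ΣIω² = 1223 J; KE_f = ½(1.844)(24.14)² = 537.3 J.
Fraction dissipated = (KE_i − KE_f)/KE_i = 0.5606.

fraction ≈ 0.561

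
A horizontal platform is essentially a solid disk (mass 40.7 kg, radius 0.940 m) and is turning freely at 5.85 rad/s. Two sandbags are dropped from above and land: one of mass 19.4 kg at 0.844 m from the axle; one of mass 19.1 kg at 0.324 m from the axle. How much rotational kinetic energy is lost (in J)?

The added mass arrives with no angular momentum about the axle, and any external torque about the axle is negligible, so the system's angular momentum is conserved.
I_p = ½(40.7)(0.940)² = 17.98 kg·m².
Added inertia Σmr² = (19.4)(0.844)² + (19.1)(0.324)² = 15.82 kg·m²; I_f = 17.98 + 15.82 = 33.81 kg·m².
ω_f = I_p ω_i / I_f = (17.98)(5.85) / 33.81 = 3.112 rad/s.
KE_i = ½(17.98)(5.850 rad/s)² = 307.7 J; KE_f = ½(33.81)(3.112)² = 163.7 J.

energy lost ≈ 144 J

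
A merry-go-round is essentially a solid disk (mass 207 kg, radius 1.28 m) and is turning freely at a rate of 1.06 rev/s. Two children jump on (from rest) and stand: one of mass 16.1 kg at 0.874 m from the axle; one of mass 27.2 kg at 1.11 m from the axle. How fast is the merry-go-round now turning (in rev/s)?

The added mass arrives with no angular momentum about the axle, and any external torque about the axle is negligible, so the system's angular momentum is conserved.
I_p = ½(207)(1.28)² = 169.6 kg·m².
Added inertia Σmr² = (16.1)(0.874)² + (27.2)(1.11)² = 45.81 kg·m²; I_f = 169.6 + 45.81 = 215.4 kg·m².
ω_f = I_p ω_i / I_f = (169.6)(1.06) / 215.4 = 0.8345 rev/s.

ω_f ≈ 0.835 rev/s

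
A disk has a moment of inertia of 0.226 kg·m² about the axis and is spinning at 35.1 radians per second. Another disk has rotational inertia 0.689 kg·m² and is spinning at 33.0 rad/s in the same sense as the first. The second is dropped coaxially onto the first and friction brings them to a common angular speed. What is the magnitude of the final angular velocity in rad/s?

|ω_f| ≈ 33.5 rad/s

No external torque acts about the common axis, so total angular momentum is conserved.
Taking A's sense as positive: L = (0.2260)(35.1) + (0.6890)(33.0) = 30.67 kg·m²·rad/s.
Combined I = 0.2260 + 0.6890 = 0.9150 kg·m².
ω_f = L / I = 30.67 / 0.9150 = 33.52 rad/s.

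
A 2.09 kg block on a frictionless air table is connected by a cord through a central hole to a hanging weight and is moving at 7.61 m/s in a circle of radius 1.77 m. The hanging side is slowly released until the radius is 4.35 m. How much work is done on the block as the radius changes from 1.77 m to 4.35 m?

W ≈ -50.5 J

Central (radial) force ⇒ zero torque about the center ⇒ m v r is constant.
v₂ = v₁ r₁ / r₂ = (7.61)(1.77) / (4.35) = 3.096 m/s.
W = ΔKE = ½m(v₂² − v₁²) = -50.50 J.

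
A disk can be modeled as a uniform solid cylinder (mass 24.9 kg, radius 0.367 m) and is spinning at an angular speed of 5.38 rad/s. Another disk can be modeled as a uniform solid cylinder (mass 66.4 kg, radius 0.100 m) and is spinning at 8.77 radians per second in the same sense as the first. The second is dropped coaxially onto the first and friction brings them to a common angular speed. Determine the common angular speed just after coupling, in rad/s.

No external torque acts about the common axis, so total angular momentum is conserved.
Moments of inertia: I_A = ½(24.9)(0.367)² = 1.677 kg·m²; I_B = ½(66.4)(0.100)² = 0.3320 kg·m².
Taking A's sense as positive: L = (1.677)(5.38) + (0.3320)(8.77) = 11.93 kg·m²·rad/s.
Combined I = 1.677 + 0.3320 = 2.009 kg·m².
ω_f = L / I = 11.93 / 2.009 = 5.940 rad/s.

|ω_f| ≈ 5.94 rad/s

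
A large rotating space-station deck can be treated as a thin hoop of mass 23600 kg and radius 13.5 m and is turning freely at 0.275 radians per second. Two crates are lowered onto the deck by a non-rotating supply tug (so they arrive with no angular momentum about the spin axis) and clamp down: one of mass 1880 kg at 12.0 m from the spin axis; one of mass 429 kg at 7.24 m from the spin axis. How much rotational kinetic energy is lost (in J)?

energy lost ≈ 10400 J

The added mass arrives with no angular momentum about the spin axis, and any external torque about the spin axis is negligible, so the system's angular momentum is conserved.
I_p = (23600)(13.5)² = 4.301e+06 kg·m².
Added inertia Σmr² = (1880)(12.0)² + (429)(7.24)² = 2.932e+05 kg·m²; I_f = 4.301e+06 + 2.932e+05 = 4.594e+06 kg·m².
ω_f = I_p ω_i / I_f = (4.301e+06)(0.275) / 4.594e+06 = 0.2574 rad/s.
KE_i = ½(4.301e+06)(0.2750 rad/s)² = 1.626e+05 J; KE_f = ½(4.594e+06)(0.2574)² = 1.523e+05 J.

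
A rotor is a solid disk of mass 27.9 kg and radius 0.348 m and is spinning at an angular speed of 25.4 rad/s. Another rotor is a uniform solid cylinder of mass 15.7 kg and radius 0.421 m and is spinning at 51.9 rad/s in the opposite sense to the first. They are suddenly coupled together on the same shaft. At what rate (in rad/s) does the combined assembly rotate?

|ω_f| ≈ 9.51 rad/s

No external torque acts about the common axis, so total angular momentum is conserved.
Moments of inertia: I_A = ½(27.9)(0.348)² = 1.689 kg·m²; I_B = ½(15.7)(0.421)² = 1.391 kg·m².
Taking A's sense as positive: L = (1.689)(25.4) − (1.391)(51.9) = -29.30 kg·m²·rad/s.
Combined I = 1.689 + 1.391 = 3.081 kg·m².
ω_f = L / I = -29.30 / 3.081 = -9.511 rad/s.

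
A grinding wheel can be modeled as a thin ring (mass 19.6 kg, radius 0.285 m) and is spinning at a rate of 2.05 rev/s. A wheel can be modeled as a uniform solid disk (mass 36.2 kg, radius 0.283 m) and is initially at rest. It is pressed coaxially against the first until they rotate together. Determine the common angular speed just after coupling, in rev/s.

The coupling torques are internal; angular momentum about the shared axis is conserved.
Moments of inertia: I_A = (19.6)(0.285)² = 1.592 kg·m²; I_B = ½(36.2)(0.283)² = 1.450 kg·m².
Taking A's sense as positive: L = (1.592)(2.05) = 3.264 kg·m²·rev/s.
Combined I = 1.592 + 1.450 = 3.042 kg·m².
ω_f = L / I = 3.264 / 3.042 = 1.073 rev/s.

|ω_f| ≈ 1.07 rev/s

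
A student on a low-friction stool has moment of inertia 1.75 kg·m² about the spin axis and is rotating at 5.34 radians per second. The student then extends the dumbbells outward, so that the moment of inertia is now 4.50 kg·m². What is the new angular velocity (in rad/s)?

ω₂ ≈ 2.08 rad/s

Angular momentum about the spin axis is conserved since the torque about it is zero.
ω₂ = I₁ω₁ / I₂ = (1.750)(5.34 rad/s) / (4.500) = 2.077 rad/s.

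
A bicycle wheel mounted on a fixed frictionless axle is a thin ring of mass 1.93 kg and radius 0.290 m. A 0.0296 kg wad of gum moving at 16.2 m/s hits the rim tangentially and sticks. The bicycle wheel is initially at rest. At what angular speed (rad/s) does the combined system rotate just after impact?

|ω_f| ≈ 0.844 rad/s

About the axle the impulsive forces during the collision are internal, so angular momentum about that axis is conserved.
I_p = (1.93)(0.290)² = 0.1623 kg·m². Taking the sense of the wad of gum's angular momentum as positive, L_{wad} = m v R = (0.0296)(16.2)(0.290) = 0.1391 kg·m²/s.
L_i = 0 + 0.1391 = 0.1391 kg·m²/s.
After sticking, I_f = I_p + m R² = 0.1623 + (0.0296)(0.290)² = 0.1648 kg·m².
ω_f = L_i / I_f = 0.1391 / 0.1648 = 0.8438 rad/s.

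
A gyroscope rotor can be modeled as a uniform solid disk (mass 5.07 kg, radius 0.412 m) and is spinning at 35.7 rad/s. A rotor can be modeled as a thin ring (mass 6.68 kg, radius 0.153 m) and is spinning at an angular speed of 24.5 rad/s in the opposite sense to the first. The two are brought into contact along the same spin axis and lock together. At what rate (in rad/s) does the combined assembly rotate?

|ω_f| ≈ 19.7 rad/s

No external torque acts about the common axis, so total angular momentum is conserved.
Moments of inertia: I_A = ½(5.07)(0.412)² = 0.4303 kg·m²; I_B = (6.68)(0.153)² = 0.1564 kg·m².
Taking A's sense as positive: L = (0.4303)(35.7) − (0.1564)(24.5) = 11.53 kg·m²·rad/s.
Combined I = 0.4303 + 0.1564 = 0.5867 kg·m².
ω_f = L / I = 11.53 / 0.5867 = 19.65 rad/s.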